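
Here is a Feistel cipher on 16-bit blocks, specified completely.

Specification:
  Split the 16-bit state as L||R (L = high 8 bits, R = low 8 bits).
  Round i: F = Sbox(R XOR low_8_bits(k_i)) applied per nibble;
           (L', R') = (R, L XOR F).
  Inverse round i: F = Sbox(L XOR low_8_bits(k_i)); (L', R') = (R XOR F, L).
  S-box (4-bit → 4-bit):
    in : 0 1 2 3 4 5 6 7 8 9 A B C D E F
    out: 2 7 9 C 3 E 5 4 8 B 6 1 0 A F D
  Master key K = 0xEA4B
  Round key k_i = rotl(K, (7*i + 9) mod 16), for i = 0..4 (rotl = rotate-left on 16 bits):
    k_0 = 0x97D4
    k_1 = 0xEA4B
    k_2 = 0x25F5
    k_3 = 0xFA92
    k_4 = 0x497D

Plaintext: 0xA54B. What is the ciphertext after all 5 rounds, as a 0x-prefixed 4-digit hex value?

s_0 = plaintext = 0xA54B
s_1 = Round(s_0, k_0) = 0x4B18
s_2 = Round(s_1, k_1) = 0x18A7
s_3 = Round(s_2, k_2) = 0xA7F1
s_4 = Round(s_3, k_3) = 0xF1FB
s_5 = Round(s_4, k_4) = 0xFB74

0xFB74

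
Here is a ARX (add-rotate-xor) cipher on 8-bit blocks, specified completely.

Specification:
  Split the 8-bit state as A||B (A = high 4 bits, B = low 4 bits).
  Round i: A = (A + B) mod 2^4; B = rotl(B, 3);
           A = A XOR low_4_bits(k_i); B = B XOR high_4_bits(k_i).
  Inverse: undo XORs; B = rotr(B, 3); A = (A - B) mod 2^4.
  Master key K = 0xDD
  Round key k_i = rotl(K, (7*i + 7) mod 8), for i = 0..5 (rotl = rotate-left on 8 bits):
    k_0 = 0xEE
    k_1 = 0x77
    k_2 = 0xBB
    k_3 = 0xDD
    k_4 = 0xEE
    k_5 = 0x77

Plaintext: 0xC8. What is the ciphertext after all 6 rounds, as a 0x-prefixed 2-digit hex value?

s_0 = plaintext = 0xC8
s_1 = Round(s_0, k_0) = 0xAA
s_2 = Round(s_1, k_1) = 0x32
s_3 = Round(s_2, k_2) = 0xEA
s_4 = Round(s_3, k_3) = 0x58
s_5 = Round(s_4, k_4) = 0x3A
s_6 = Round(s_5, k_5) = 0xA2

0xA2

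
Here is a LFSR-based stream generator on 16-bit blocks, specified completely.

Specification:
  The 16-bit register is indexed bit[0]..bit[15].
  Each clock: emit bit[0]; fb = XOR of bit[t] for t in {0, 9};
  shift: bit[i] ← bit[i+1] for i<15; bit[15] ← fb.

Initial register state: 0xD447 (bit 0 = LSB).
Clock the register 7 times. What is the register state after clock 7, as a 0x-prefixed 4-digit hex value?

reg_0 = 0xD447
clock 1: out=1, reg = 0xEA23
clock 2: out=1, reg = 0x7511
clock 3: out=1, reg = 0xBA88
clock 4: out=0, reg = 0xDD44
clock 5: out=0, reg = 0x6EA2
clock 6: out=0, reg = 0xB751
clock 7: out=1, reg = 0x5BA8

0x5BA8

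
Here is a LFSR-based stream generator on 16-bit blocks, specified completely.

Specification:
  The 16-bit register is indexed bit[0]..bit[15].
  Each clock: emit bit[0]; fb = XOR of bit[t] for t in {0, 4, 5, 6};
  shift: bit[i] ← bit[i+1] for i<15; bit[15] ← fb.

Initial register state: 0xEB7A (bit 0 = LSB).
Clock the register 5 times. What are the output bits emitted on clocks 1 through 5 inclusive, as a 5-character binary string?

01011

reg_0 = 0xEB7A
clock 1: out=0, reg = 0xF5BD
clock 2: out=1, reg = 0xFADE
clock 3: out=0, reg = 0x7D6F
clock 4: out=1, reg = 0xBEB7
clock 5: out=1, reg = 0xDF5B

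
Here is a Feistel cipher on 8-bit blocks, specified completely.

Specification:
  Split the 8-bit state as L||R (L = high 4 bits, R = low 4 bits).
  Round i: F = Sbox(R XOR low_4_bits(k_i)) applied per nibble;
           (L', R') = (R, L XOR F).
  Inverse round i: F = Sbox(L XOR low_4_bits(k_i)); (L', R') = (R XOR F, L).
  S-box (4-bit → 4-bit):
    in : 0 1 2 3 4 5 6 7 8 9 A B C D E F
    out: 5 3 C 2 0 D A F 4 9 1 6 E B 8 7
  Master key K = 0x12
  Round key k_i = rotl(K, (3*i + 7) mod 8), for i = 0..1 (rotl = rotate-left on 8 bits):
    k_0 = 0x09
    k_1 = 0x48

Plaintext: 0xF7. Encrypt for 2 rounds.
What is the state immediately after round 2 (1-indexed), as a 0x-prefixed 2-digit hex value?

s_0 = plaintext = 0xF7
s_1 = Round(s_0, k_0) = 0x77
s_2 = Round(s_1, k_1) = 0x70

0x70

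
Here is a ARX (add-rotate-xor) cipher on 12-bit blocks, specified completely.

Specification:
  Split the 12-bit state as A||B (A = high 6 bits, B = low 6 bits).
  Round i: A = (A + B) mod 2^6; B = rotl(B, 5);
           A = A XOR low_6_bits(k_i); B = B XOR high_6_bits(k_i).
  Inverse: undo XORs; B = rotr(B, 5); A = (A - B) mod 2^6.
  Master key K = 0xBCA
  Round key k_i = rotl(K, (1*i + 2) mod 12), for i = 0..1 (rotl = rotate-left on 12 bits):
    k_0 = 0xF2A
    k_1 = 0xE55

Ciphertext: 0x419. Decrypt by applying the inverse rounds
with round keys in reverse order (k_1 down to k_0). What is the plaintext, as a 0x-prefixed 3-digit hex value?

s_0 = ciphertext = 0x419
s_1 = InvRound(s_0, k_1) = 0x101
s_2 = InvRound(s_1, k_0) = 0xCFB

0xCFB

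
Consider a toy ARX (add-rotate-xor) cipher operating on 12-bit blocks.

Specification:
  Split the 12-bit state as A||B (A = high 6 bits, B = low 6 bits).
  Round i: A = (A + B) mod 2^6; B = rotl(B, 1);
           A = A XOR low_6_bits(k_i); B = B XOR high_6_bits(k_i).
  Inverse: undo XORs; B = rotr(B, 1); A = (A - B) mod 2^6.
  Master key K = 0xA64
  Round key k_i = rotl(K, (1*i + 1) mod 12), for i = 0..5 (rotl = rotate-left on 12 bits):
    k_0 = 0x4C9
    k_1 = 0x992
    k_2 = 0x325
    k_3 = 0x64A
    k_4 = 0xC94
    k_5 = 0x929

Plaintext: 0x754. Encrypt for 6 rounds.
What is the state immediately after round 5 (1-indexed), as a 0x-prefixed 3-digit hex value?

0x1FA

s_0 = plaintext = 0x754
s_1 = Round(s_0, k_0) = 0xE3B
s_2 = Round(s_1, k_1) = 0x851
s_3 = Round(s_2, k_2) = 0x5EE
s_4 = Round(s_3, k_3) = 0x3C4
s_5 = Round(s_4, k_4) = 0x1FA
s_6 = Round(s_5, k_5) = 0xA11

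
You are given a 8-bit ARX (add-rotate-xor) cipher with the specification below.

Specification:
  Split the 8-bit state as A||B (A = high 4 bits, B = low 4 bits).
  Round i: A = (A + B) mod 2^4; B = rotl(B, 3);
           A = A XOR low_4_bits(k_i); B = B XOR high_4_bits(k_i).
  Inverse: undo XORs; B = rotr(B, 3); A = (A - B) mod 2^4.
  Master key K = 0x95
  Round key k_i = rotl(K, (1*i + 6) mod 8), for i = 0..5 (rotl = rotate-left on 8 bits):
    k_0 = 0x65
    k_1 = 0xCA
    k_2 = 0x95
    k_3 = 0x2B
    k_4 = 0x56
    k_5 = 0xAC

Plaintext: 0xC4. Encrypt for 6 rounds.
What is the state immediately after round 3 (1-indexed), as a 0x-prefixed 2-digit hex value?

s_0 = plaintext = 0xC4
s_1 = Round(s_0, k_0) = 0x54
s_2 = Round(s_1, k_1) = 0x3E
s_3 = Round(s_2, k_2) = 0x4E
s_4 = Round(s_3, k_3) = 0x95
s_5 = Round(s_4, k_4) = 0x8F
s_6 = Round(s_5, k_5) = 0xB5

0x4E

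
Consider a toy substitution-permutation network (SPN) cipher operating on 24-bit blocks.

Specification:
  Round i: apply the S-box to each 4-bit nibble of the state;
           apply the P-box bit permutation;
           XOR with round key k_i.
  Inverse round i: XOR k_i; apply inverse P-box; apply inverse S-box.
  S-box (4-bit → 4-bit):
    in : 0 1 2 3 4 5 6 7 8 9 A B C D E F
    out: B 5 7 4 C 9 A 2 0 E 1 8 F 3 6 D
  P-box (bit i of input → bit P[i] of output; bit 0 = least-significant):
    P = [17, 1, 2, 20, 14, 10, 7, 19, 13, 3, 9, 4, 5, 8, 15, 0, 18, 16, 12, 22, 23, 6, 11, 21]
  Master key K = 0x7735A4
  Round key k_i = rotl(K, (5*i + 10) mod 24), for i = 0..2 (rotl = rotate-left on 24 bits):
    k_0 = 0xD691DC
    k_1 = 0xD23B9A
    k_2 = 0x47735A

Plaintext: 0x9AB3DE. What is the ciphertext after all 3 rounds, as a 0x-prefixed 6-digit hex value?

s_0 = plaintext = 0x9AB3DE
s_1 = Round(s_0, k_0) = 0xF2DF9B
s_2 = Round(s_1, k_1) = 0x6F042A
s_3 = Round(s_2, k_2) = 0x2124AB

0x2124AB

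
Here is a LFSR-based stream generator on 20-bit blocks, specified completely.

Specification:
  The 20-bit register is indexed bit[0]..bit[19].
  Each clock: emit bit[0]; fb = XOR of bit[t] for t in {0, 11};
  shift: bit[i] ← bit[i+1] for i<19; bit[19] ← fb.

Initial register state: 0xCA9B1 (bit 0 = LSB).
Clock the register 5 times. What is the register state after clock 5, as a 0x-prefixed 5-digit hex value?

reg_0 = 0xCA9B1
clock 1: out=1, reg = 0x654D8
clock 2: out=0, reg = 0x32A6C
clock 3: out=0, reg = 0x99536
clock 4: out=0, reg = 0x4CA9B
clock 5: out=1, reg = 0x2654D

0x2654D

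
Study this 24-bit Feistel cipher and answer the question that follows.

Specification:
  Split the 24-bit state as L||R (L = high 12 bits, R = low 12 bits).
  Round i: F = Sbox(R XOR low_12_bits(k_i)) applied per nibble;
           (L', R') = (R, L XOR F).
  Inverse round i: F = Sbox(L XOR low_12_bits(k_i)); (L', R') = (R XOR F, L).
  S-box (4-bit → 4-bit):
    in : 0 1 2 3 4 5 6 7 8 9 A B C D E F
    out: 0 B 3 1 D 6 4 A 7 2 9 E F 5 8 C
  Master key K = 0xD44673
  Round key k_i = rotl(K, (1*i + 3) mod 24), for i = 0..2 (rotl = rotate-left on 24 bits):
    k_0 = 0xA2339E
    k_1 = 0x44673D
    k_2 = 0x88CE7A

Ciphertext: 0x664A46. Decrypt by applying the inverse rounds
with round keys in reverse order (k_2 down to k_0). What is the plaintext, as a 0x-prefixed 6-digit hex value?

0x2F0F95

s_0 = ciphertext = 0x664A46
s_1 = InvRound(s_0, k_2) = 0xDFE664
s_2 = InvRound(s_1, k_1) = 0xF95DFE
s_3 = InvRound(s_2, k_0) = 0x2F0F95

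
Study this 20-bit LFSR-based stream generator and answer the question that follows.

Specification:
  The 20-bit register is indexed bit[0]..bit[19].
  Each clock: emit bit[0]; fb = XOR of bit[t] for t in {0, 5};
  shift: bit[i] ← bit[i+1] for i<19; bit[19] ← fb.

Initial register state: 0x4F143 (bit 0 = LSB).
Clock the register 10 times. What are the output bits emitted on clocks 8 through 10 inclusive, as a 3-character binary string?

reg_0 = 0x4F143
clock 1: out=1, reg = 0xA78A1
clock 2: out=1, reg = 0x53C50
clock 3: out=0, reg = 0x29E28
clock 4: out=0, reg = 0x94F14
clock 5: out=0, reg = 0x4A78A
clock 6: out=0, reg = 0x253C5
clock 7: out=1, reg = 0x929E2
clock 8: out=0, reg = 0xC94F1
clock 9: out=1, reg = 0x64A78
clock 10: out=0, reg = 0xB253C

010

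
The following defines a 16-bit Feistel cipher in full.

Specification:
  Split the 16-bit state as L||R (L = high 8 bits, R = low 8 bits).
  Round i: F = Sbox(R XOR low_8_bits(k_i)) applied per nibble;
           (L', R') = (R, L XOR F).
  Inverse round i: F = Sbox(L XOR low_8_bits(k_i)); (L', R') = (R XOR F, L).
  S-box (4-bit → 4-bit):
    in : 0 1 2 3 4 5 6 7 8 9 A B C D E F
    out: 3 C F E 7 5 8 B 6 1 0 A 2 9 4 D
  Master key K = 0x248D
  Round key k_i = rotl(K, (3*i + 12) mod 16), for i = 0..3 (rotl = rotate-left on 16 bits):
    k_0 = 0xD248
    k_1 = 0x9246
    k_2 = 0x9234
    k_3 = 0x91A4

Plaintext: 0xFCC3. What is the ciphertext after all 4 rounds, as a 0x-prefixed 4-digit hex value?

s_0 = plaintext = 0xFCC3
s_1 = Round(s_0, k_0) = 0xC396
s_2 = Round(s_1, k_1) = 0x9650
s_3 = Round(s_2, k_2) = 0x5011
s_4 = Round(s_3, k_3) = 0x11F5

0x11F5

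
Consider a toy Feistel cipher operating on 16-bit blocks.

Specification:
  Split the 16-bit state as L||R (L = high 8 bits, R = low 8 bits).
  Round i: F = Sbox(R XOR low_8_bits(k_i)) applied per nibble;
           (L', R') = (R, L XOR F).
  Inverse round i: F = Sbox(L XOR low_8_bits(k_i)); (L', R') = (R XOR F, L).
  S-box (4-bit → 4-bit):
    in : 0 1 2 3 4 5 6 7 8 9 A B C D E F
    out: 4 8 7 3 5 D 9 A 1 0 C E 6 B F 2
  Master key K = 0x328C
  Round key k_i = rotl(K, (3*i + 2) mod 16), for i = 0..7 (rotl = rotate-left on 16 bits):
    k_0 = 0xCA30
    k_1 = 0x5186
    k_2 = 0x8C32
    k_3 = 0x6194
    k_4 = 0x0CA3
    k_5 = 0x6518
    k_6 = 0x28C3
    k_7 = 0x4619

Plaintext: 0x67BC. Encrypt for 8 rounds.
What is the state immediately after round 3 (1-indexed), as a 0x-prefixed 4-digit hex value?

s_0 = plaintext = 0x67BC
s_1 = Round(s_0, k_0) = 0xBC71
s_2 = Round(s_1, k_1) = 0x7196
s_3 = Round(s_2, k_2) = 0x96B4
s_4 = Round(s_3, k_3) = 0xB4E2
s_5 = Round(s_4, k_4) = 0xE2EC
s_6 = Round(s_5, k_5) = 0xECC7
s_7 = Round(s_6, k_6) = 0xC7A9
s_8 = Round(s_7, k_7) = 0xA923

0x96B4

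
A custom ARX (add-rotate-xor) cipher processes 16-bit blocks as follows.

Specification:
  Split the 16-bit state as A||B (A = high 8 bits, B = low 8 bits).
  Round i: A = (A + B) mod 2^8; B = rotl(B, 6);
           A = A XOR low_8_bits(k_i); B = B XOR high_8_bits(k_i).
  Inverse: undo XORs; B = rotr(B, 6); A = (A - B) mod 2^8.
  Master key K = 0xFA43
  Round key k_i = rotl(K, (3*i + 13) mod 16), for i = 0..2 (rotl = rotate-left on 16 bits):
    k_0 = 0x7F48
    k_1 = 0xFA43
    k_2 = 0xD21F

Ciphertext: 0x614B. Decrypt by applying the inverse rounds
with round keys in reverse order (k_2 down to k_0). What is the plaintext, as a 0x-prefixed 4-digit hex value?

0x6D34

s_0 = ciphertext = 0x614B
s_1 = InvRound(s_0, k_2) = 0x1866
s_2 = InvRound(s_1, k_1) = 0xE972
s_3 = InvRound(s_2, k_0) = 0x6D34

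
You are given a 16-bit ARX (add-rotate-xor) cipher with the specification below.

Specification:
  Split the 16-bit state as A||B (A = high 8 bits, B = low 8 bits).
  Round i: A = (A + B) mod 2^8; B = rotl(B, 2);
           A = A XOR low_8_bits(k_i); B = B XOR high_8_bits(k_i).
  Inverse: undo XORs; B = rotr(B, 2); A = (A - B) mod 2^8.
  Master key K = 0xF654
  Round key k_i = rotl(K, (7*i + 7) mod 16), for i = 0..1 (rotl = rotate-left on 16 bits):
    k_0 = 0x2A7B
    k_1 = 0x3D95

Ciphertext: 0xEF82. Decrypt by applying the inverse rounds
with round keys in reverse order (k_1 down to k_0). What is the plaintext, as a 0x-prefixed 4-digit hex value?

s_0 = ciphertext = 0xEF82
s_1 = InvRound(s_0, k_1) = 0x8BEF
s_2 = InvRound(s_1, k_0) = 0x7F71

0x7F71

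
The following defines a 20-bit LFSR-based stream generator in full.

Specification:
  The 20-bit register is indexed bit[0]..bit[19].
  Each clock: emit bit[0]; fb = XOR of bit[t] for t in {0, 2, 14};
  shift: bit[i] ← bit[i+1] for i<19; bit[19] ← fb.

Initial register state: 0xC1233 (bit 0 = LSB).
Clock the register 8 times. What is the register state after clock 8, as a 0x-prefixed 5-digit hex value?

reg_0 = 0xC1233
clock 1: out=1, reg = 0xE0919
clock 2: out=1, reg = 0xF048C
clock 3: out=0, reg = 0xF8246
clock 4: out=0, reg = 0xFC123
clock 5: out=1, reg = 0x7E091
clock 6: out=1, reg = 0x3F048
clock 7: out=0, reg = 0x9F824
clock 8: out=0, reg = 0x4FC12

0x4FC12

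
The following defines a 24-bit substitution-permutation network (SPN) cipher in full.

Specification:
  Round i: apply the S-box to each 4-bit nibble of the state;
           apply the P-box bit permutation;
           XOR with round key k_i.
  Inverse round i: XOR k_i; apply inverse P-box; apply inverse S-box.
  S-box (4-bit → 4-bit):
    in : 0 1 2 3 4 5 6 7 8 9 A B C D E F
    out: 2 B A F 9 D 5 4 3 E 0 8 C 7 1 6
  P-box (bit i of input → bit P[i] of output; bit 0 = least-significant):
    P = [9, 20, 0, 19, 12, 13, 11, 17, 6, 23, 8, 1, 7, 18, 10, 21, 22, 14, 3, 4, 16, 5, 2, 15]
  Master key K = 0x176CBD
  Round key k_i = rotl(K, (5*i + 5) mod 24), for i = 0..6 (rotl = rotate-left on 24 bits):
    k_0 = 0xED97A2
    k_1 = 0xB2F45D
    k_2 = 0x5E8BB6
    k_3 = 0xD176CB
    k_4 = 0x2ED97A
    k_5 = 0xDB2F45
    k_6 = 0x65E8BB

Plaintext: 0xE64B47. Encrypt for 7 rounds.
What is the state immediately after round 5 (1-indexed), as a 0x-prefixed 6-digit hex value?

s_0 = plaintext = 0xE64B47
s_1 = Round(s_0, k_0) = 0x8E8729
s_2 = Round(s_1, k_1) = 0xEDD5FC
s_3 = Round(s_2, k_2) = 0x13E67D
s_4 = Round(s_3, k_3) = 0x80BD32
s_5 = Round(s_4, k_4) = 0x95A01A
s_6 = Round(s_5, k_5) = 0x199F79
s_7 = Round(s_6, k_6) = 0xD82582

0x95A01A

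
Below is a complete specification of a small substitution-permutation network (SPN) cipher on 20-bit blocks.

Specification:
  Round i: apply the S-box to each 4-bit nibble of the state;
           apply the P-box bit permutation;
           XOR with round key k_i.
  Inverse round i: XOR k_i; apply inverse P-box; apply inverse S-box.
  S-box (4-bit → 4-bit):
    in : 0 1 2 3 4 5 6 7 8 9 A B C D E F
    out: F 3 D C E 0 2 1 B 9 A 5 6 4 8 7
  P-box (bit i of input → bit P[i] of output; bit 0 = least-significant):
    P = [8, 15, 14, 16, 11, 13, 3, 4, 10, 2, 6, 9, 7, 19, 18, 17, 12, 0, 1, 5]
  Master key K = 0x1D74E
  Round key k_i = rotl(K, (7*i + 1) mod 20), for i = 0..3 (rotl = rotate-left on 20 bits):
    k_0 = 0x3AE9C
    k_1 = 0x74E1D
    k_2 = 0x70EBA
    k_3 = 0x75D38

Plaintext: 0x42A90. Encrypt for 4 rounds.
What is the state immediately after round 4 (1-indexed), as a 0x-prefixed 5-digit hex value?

0x5C2C0

s_0 = plaintext = 0x42A90
s_1 = Round(s_0, k_0) = 0x4652B
s_2 = Round(s_1, k_1) = 0xF0726
s_3 = Round(s_2, k_2) = 0x99221
s_4 = Round(s_3, k_3) = 0x5C2C0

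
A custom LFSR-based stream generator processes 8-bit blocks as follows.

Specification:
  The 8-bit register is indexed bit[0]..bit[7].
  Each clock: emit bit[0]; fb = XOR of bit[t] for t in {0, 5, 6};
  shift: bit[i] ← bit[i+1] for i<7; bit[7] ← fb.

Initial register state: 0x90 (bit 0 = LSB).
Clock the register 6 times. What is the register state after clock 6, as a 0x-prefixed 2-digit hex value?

reg_0 = 0x90
clock 1: out=0, reg = 0x48
clock 2: out=0, reg = 0xA4
clock 3: out=0, reg = 0xD2
clock 4: out=0, reg = 0xE9
clock 5: out=1, reg = 0xF4
clock 6: out=0, reg = 0x7A

0x7A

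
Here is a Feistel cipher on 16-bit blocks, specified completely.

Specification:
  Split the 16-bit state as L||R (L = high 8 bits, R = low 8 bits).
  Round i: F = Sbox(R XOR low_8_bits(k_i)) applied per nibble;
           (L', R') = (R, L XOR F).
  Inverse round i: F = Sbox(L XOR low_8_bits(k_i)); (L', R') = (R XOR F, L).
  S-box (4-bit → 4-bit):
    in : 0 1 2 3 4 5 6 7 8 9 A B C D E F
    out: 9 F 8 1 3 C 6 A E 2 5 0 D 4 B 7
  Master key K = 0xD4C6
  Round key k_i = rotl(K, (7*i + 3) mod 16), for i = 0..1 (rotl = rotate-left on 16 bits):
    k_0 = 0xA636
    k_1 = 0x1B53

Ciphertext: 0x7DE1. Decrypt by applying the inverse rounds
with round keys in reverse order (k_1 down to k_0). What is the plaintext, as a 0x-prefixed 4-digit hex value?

0xB06A

s_0 = ciphertext = 0x7DE1
s_1 = InvRound(s_0, k_1) = 0x6A7D
s_2 = InvRound(s_1, k_0) = 0xB06A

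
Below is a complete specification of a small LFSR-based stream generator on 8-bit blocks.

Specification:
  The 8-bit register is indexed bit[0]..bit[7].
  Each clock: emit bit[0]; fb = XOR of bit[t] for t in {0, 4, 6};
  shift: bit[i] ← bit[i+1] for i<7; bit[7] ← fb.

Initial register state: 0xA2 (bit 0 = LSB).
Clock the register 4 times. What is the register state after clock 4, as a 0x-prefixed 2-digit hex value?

0x2A

reg_0 = 0xA2
clock 1: out=0, reg = 0x51
clock 2: out=1, reg = 0xA8
clock 3: out=0, reg = 0x54
clock 4: out=0, reg = 0x2A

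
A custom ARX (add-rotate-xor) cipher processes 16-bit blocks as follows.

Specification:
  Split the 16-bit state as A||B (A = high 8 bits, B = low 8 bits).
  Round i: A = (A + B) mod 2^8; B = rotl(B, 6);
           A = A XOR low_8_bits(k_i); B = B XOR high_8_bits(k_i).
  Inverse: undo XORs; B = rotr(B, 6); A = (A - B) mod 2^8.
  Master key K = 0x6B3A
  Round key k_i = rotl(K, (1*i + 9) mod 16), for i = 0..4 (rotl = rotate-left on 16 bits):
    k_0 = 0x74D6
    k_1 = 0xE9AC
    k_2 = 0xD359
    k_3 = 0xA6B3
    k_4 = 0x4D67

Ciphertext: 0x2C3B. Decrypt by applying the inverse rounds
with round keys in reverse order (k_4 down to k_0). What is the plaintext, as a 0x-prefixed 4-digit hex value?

s_0 = ciphertext = 0x2C3B
s_1 = InvRound(s_0, k_4) = 0x72D9
s_2 = InvRound(s_1, k_3) = 0xC4FD
s_3 = InvRound(s_2, k_2) = 0xE5B8
s_4 = InvRound(s_3, k_1) = 0x0445
s_5 = InvRound(s_4, k_0) = 0x0EC4

0x0EC4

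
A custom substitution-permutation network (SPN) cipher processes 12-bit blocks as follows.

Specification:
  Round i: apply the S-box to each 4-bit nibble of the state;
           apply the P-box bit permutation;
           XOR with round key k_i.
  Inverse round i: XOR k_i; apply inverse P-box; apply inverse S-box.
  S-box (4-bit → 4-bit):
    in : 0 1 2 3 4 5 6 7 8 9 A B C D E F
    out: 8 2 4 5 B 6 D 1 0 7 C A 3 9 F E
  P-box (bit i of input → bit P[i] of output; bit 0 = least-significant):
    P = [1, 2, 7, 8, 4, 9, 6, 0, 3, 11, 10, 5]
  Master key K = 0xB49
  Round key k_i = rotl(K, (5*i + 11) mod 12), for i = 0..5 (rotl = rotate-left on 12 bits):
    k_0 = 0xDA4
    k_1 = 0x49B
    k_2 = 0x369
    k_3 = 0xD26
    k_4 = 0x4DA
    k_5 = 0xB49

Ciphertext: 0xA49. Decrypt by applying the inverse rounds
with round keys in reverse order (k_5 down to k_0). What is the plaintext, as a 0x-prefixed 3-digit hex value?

0x91B

s_0 = ciphertext = 0xA49
s_1 = InvRound(s_0, k_5) = 0x880
s_2 = InvRound(s_1, k_4) = 0x937
s_3 = InvRound(s_2, k_3) = 0x2D8
s_4 = InvRound(s_3, k_2) = 0x0DA
s_5 = InvRound(s_4, k_1) = 0x2A8
s_6 = InvRound(s_5, k_0) = 0x91B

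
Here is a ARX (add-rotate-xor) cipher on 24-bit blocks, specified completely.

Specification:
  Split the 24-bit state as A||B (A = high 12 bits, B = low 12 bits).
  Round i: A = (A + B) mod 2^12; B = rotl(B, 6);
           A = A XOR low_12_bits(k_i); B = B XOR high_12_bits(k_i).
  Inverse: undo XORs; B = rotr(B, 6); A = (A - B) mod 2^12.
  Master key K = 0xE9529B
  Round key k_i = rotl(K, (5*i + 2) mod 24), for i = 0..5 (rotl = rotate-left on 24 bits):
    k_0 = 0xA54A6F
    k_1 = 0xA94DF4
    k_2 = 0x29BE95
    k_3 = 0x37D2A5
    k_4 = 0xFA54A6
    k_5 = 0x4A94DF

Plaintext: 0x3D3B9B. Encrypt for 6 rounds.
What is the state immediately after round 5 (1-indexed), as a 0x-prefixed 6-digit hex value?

0x879BE3

s_0 = plaintext = 0x3D3B9B
s_1 = Round(s_0, k_0) = 0x501CBA
s_2 = Round(s_1, k_1) = 0xC4F426
s_3 = Round(s_2, k_2) = 0xEE0B0B
s_4 = Round(s_3, k_3) = 0xB4E191
s_5 = Round(s_4, k_4) = 0x879BE3
s_6 = Round(s_5, k_5) = 0x083C46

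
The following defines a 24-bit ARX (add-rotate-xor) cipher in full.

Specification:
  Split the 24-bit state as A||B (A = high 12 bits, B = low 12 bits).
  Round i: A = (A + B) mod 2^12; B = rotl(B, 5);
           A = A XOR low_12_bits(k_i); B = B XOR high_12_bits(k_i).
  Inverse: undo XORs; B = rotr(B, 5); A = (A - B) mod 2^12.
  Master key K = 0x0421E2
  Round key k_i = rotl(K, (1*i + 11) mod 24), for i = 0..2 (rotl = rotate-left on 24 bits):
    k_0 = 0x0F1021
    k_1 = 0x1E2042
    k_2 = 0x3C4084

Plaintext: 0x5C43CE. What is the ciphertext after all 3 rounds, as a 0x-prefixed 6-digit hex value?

s_0 = plaintext = 0x5C43CE
s_1 = Round(s_0, k_0) = 0x9B3936
s_2 = Round(s_1, k_1) = 0x2AB730
s_3 = Round(s_2, k_2) = 0x95F5CA

0x95F5CA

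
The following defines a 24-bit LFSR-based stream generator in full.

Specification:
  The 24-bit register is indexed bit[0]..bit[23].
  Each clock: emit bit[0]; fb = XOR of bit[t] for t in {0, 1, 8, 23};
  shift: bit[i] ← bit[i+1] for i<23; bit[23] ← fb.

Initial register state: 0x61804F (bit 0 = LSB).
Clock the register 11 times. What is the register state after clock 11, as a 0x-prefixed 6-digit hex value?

0xEB0C30

reg_0 = 0x61804F
clock 1: out=1, reg = 0x30C027
clock 2: out=1, reg = 0x186013
clock 3: out=1, reg = 0x0C3009
clock 4: out=1, reg = 0x861804
clock 5: out=0, reg = 0xC30C02
clock 6: out=0, reg = 0x618601
clock 7: out=1, reg = 0xB0C300
clock 8: out=0, reg = 0x586180
clock 9: out=0, reg = 0xAC30C0
clock 10: out=0, reg = 0xD61860
clock 11: out=0, reg = 0xEB0C30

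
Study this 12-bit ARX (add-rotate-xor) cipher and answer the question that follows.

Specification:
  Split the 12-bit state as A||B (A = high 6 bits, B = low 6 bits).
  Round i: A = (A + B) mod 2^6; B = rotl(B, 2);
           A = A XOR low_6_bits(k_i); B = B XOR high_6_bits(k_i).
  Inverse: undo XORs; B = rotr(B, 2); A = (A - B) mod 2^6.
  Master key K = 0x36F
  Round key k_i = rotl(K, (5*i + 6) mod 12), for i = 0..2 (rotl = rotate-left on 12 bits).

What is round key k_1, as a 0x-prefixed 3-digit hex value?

K = 0x36F
k_0 = rotl(K, (5*0+6) mod 12) = rotl(K, 6) = 0xBCD
k_1 = rotl(K, (5*1+6) mod 12) = rotl(K, 11) = 0x9B7

0x9B7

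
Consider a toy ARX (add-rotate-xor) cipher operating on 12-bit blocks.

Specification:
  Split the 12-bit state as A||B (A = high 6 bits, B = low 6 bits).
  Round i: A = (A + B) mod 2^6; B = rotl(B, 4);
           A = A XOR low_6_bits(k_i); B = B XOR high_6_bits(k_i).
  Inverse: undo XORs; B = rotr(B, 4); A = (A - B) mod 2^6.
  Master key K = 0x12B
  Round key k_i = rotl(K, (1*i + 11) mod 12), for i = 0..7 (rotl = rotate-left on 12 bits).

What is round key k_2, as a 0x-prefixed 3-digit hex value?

K = 0x12B
k_0 = rotl(K, (1*0+11) mod 12) = rotl(K, 11) = 0x895
k_1 = rotl(K, (1*1+11) mod 12) = rotl(K, 0) = 0x12B
k_2 = rotl(K, (1*2+11) mod 12) = rotl(K, 1) = 0x256

0x256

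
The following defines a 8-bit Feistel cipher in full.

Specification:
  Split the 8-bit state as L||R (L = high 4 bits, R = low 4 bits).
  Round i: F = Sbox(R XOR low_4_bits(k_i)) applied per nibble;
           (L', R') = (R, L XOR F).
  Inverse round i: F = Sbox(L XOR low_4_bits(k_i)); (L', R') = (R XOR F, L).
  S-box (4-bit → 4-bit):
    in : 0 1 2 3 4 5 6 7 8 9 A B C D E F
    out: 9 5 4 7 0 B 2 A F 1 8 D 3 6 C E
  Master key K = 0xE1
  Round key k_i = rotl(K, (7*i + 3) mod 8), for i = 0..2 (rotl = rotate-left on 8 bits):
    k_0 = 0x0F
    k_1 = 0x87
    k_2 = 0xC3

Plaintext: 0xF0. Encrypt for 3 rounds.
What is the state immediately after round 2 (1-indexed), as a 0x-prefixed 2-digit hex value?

0x12

s_0 = plaintext = 0xF0
s_1 = Round(s_0, k_0) = 0x01
s_2 = Round(s_1, k_1) = 0x12
s_3 = Round(s_2, k_2) = 0x24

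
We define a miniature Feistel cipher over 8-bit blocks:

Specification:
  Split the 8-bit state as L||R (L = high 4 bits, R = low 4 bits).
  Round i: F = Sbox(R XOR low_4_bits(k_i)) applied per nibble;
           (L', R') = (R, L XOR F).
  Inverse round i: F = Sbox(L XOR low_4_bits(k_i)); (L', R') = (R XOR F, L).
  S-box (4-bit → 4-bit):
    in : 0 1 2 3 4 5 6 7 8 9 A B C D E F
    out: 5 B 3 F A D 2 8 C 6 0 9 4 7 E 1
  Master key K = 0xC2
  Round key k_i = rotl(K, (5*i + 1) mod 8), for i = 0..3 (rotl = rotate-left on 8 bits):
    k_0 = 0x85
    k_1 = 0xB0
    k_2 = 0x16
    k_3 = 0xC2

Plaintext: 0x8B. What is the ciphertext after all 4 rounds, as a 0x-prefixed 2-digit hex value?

0x74

s_0 = plaintext = 0x8B
s_1 = Round(s_0, k_0) = 0xB6
s_2 = Round(s_1, k_1) = 0x69
s_3 = Round(s_2, k_2) = 0x97
s_4 = Round(s_3, k_3) = 0x74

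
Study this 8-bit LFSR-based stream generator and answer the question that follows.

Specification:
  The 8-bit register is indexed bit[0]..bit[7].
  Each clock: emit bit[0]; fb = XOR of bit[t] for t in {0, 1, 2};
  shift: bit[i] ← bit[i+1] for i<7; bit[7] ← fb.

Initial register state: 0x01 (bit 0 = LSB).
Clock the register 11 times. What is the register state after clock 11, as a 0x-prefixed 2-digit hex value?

0x38

reg_0 = 0x01
clock 1: out=1, reg = 0x80
clock 2: out=0, reg = 0x40
clock 3: out=0, reg = 0x20
clock 4: out=0, reg = 0x10
clock 5: out=0, reg = 0x08
clock 6: out=0, reg = 0x04
clock 7: out=0, reg = 0x82
clock 8: out=0, reg = 0xC1
clock 9: out=1, reg = 0xE0
clock 10: out=0, reg = 0x70
clock 11: out=0, reg = 0x38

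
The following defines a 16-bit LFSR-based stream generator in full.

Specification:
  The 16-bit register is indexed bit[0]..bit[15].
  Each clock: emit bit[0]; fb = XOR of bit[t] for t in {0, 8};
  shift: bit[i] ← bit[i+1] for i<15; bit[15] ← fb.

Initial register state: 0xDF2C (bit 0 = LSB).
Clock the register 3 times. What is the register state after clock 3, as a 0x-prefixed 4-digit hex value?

0x7BE5

reg_0 = 0xDF2C
clock 1: out=0, reg = 0xEF96
clock 2: out=0, reg = 0xF7CB
clock 3: out=1, reg = 0x7BE5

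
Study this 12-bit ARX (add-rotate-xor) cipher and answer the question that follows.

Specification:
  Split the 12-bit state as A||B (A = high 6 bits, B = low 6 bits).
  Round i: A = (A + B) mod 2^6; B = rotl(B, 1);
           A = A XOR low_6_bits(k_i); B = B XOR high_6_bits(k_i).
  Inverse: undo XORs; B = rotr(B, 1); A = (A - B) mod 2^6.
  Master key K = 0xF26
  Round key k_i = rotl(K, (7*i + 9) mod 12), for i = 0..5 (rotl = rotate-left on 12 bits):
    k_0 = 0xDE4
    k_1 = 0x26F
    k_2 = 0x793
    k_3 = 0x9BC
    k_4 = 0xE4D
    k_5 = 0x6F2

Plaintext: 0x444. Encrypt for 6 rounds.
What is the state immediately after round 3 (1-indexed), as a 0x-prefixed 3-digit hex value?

0x1B3

s_0 = plaintext = 0x444
s_1 = Round(s_0, k_0) = 0xC7F
s_2 = Round(s_1, k_1) = 0x7F6
s_3 = Round(s_2, k_2) = 0x1B3
s_4 = Round(s_3, k_3) = 0x141
s_5 = Round(s_4, k_4) = 0x2FB
s_6 = Round(s_5, k_5) = 0xD2C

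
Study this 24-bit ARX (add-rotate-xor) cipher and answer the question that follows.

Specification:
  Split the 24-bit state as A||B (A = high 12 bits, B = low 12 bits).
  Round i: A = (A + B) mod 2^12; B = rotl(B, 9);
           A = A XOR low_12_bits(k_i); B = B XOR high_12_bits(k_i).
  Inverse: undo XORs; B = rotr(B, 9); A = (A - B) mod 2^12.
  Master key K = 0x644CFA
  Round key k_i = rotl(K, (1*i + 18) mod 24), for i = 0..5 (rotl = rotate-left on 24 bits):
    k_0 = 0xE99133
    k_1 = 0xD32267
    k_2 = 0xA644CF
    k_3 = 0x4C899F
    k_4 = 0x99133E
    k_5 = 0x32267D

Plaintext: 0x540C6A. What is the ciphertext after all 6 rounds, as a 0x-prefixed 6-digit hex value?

s_0 = plaintext = 0x540C6A
s_1 = Round(s_0, k_0) = 0x099B14
s_2 = Round(s_1, k_1) = 0x9CA450
s_3 = Round(s_2, k_2) = 0xAD5AEE
s_4 = Round(s_3, k_3) = 0xC5C995
s_5 = Round(s_4, k_4) = 0x6CF2A3
s_6 = Round(s_5, k_5) = 0xF0F576

0xF0F576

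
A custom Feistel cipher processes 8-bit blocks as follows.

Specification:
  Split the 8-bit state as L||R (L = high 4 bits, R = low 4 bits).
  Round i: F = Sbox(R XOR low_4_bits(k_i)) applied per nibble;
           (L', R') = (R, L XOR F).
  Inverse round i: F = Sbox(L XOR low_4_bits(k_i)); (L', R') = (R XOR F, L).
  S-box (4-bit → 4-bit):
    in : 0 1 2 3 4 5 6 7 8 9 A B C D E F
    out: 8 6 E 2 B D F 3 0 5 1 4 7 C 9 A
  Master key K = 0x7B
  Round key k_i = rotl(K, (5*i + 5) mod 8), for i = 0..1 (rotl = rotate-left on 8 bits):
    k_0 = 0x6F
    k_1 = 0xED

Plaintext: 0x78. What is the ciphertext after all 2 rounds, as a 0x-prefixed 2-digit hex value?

0x4D

s_0 = plaintext = 0x78
s_1 = Round(s_0, k_0) = 0x84
s_2 = Round(s_1, k_1) = 0x4D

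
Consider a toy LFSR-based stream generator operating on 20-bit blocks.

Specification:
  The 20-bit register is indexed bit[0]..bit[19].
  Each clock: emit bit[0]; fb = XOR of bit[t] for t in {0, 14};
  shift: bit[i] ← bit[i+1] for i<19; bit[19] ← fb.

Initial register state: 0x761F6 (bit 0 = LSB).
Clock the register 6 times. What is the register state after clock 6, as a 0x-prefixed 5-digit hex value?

0xADD87

reg_0 = 0x761F6
clock 1: out=0, reg = 0xBB0FB
clock 2: out=1, reg = 0xDD87D
clock 3: out=1, reg = 0x6EC3E
clock 4: out=0, reg = 0xB761F
clock 5: out=1, reg = 0x5BB0F
clock 6: out=1, reg = 0xADD87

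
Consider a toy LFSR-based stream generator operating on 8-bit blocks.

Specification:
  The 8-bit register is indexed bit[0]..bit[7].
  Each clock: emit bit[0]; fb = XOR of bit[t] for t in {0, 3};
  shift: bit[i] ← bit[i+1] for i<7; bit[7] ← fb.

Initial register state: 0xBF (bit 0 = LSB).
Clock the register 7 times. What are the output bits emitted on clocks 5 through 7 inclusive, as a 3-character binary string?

reg_0 = 0xBF
clock 1: out=1, reg = 0x5F
clock 2: out=1, reg = 0x2F
clock 3: out=1, reg = 0x17
clock 4: out=1, reg = 0x8B
clock 5: out=1, reg = 0x45
clock 6: out=1, reg = 0xA2
clock 7: out=0, reg = 0x51

110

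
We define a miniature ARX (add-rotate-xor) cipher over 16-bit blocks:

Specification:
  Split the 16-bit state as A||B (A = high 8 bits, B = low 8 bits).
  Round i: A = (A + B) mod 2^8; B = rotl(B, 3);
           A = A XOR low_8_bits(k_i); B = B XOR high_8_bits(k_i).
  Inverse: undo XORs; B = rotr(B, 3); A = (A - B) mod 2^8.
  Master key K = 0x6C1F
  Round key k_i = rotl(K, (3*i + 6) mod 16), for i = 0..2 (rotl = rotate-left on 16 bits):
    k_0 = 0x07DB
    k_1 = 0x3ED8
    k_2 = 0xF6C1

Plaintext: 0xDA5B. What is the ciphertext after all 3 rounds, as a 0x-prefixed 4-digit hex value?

s_0 = plaintext = 0xDA5B
s_1 = Round(s_0, k_0) = 0xEEDD
s_2 = Round(s_1, k_1) = 0x13D0
s_3 = Round(s_2, k_2) = 0x2270

0x2270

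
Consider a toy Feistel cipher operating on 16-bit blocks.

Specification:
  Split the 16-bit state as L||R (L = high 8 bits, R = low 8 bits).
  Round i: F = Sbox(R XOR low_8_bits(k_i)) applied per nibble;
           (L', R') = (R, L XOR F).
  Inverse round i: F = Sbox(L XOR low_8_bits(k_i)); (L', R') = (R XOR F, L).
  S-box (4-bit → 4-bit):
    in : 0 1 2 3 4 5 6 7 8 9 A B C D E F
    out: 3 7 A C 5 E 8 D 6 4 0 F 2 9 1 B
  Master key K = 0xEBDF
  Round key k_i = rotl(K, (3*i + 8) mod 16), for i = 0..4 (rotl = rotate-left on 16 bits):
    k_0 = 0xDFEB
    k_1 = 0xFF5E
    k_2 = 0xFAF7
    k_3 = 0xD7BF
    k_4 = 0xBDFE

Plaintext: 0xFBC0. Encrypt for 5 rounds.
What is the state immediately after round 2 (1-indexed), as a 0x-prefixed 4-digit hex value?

s_0 = plaintext = 0xFBC0
s_1 = Round(s_0, k_0) = 0xC054
s_2 = Round(s_1, k_1) = 0x54F0
s_3 = Round(s_2, k_2) = 0xF069
s_4 = Round(s_3, k_3) = 0x6968
s_5 = Round(s_4, k_4) = 0x6821

0x54F0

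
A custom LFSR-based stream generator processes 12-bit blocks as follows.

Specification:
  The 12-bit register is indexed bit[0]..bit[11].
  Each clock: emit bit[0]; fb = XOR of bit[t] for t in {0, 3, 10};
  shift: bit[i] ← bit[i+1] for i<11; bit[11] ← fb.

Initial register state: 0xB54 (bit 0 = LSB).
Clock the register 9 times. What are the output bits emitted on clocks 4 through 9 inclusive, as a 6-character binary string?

reg_0 = 0xB54
clock 1: out=0, reg = 0x5AA
clock 2: out=0, reg = 0x2D5
clock 3: out=1, reg = 0x96A
clock 4: out=0, reg = 0xCB5
clock 5: out=1, reg = 0x65A
clock 6: out=0, reg = 0x32D
clock 7: out=1, reg = 0x196
clock 8: out=0, reg = 0x0CB
clock 9: out=1, reg = 0x065

010101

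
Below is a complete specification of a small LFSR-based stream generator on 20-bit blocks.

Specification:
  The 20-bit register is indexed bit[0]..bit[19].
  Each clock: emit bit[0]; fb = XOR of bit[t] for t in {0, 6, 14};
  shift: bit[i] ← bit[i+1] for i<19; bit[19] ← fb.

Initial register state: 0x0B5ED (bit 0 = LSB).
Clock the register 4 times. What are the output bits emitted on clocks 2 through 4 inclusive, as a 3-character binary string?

011

reg_0 = 0x0B5ED
clock 1: out=1, reg = 0x05AF6
clock 2: out=0, reg = 0x02D7B
clock 3: out=1, reg = 0x016BD
clock 4: out=1, reg = 0x80B5E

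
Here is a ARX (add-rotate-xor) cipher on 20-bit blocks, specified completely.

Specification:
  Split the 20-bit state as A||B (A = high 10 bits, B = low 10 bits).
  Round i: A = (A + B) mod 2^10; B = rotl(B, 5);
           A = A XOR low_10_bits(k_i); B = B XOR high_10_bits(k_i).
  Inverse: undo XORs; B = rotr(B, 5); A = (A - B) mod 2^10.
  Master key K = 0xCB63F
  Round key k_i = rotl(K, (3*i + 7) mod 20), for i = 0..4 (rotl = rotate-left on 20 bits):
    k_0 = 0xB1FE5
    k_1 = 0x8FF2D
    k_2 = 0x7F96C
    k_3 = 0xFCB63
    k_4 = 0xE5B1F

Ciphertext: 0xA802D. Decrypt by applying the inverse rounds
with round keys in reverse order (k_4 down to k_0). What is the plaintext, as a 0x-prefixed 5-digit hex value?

s_0 = ciphertext = 0xA802D
s_1 = InvRound(s_0, k_4) = 0x90B7D
s_2 = InvRound(s_1, k_3) = 0xCF5E4
s_3 = InvRound(s_2, k_2) = 0xC4740
s_4 = InvRound(s_3, k_1) = 0x147EB
s_5 = InvRound(s_4, k_0) = 0x8AD89

0x8AD89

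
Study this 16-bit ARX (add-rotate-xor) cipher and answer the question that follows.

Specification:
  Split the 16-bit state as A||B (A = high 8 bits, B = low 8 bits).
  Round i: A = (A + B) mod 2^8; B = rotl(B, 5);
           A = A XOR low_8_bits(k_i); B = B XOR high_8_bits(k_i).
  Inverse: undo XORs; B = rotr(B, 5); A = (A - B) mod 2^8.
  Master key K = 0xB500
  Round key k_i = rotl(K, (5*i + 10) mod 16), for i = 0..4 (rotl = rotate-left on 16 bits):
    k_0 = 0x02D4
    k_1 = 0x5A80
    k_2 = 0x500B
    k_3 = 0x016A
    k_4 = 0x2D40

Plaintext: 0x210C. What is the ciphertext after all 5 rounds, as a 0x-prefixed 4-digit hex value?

s_0 = plaintext = 0x210C
s_1 = Round(s_0, k_0) = 0xF983
s_2 = Round(s_1, k_1) = 0xFC2A
s_3 = Round(s_2, k_2) = 0x2D15
s_4 = Round(s_3, k_3) = 0x28A3
s_5 = Round(s_4, k_4) = 0x8B59

0x8B59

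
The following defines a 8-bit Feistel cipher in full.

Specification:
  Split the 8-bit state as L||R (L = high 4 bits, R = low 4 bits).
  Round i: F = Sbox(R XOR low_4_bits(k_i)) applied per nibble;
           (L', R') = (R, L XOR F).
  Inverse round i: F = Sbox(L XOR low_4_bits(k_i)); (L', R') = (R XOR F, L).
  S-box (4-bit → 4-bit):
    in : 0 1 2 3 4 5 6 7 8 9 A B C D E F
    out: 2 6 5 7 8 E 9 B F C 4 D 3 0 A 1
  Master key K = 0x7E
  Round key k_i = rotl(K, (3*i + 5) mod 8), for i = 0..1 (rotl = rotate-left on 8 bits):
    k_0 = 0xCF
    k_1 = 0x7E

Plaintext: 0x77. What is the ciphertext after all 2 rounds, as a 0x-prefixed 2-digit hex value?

0x8E

s_0 = plaintext = 0x77
s_1 = Round(s_0, k_0) = 0x78
s_2 = Round(s_1, k_1) = 0x8E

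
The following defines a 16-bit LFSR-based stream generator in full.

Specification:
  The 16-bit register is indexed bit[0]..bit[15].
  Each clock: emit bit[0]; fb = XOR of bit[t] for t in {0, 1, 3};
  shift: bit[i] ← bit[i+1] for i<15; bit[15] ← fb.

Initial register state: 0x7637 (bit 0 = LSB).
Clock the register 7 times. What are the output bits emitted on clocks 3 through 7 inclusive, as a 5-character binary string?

reg_0 = 0x7637
clock 1: out=1, reg = 0x3B1B
clock 2: out=1, reg = 0x9D8D
clock 3: out=1, reg = 0x4EC6
clock 4: out=0, reg = 0xA763
clock 5: out=1, reg = 0x53B1
clock 6: out=1, reg = 0xA9D8
clock 7: out=0, reg = 0xD4EC

10110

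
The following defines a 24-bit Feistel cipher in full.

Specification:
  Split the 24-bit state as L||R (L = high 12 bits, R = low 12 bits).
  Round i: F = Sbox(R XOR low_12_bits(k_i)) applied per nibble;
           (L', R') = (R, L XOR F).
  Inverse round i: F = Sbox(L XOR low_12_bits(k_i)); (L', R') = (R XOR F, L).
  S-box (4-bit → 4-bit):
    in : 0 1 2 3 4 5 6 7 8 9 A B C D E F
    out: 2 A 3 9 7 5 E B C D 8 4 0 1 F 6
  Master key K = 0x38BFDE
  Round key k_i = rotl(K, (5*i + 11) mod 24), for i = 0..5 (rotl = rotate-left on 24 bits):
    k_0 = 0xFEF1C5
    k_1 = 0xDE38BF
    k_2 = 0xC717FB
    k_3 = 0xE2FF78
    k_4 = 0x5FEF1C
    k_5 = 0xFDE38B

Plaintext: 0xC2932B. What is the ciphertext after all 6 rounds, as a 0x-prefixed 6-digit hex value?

s_0 = plaintext = 0xC2932B
s_1 = Round(s_0, k_0) = 0x32BFD6
s_2 = Round(s_1, k_1) = 0xFD68C6
s_3 = Round(s_2, k_2) = 0x8C6947
s_4 = Round(s_3, k_3) = 0x947650
s_5 = Round(s_4, k_4) = 0x650437
s_6 = Round(s_5, k_5) = 0x437D10

0x437D10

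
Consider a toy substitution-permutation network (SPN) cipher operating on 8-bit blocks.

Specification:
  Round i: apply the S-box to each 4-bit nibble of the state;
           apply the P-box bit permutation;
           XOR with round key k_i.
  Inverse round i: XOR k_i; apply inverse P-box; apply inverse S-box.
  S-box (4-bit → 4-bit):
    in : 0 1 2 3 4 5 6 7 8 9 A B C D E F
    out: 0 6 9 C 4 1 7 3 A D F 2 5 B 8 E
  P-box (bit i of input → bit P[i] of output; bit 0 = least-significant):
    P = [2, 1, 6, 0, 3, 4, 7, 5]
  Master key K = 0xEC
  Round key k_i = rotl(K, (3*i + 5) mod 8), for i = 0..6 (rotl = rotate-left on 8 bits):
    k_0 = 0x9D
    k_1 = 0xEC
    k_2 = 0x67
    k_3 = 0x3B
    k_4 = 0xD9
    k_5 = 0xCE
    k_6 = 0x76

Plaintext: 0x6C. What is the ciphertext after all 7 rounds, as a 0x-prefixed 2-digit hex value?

0x85

s_0 = plaintext = 0x6C
s_1 = Round(s_0, k_0) = 0x41
s_2 = Round(s_1, k_1) = 0x2E
s_3 = Round(s_2, k_2) = 0x4E
s_4 = Round(s_3, k_3) = 0xBA
s_5 = Round(s_4, k_4) = 0x8E
s_6 = Round(s_5, k_5) = 0xFF
s_7 = Round(s_6, k_6) = 0x85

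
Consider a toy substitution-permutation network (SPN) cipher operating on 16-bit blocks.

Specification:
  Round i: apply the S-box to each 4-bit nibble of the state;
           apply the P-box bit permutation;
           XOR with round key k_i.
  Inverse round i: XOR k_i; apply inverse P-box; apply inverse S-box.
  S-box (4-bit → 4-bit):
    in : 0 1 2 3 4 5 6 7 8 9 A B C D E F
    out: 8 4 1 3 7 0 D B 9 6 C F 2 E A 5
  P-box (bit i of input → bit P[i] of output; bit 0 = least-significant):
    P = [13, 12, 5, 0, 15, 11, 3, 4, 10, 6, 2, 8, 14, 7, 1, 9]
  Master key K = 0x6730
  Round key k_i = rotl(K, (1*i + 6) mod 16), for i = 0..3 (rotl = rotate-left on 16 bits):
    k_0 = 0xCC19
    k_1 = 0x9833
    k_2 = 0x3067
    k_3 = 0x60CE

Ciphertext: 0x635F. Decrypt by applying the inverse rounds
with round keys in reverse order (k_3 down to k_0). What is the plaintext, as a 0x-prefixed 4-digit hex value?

s_0 = ciphertext = 0x635F
s_1 = InvRound(s_0, k_3) = 0xE000
s_2 = InvRound(s_1, k_2) = 0xF92D
s_3 = InvRound(s_2, k_1) = 0xFAA2
s_4 = InvRound(s_3, k_0) = 0xD2AB

0xD2AB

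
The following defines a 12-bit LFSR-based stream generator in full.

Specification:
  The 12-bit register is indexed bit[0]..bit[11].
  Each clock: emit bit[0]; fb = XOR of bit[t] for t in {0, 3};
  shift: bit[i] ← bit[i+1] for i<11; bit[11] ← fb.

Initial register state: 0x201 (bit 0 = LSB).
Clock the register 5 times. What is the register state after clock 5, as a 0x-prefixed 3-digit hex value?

reg_0 = 0x201
clock 1: out=1, reg = 0x900
clock 2: out=0, reg = 0x480
clock 3: out=0, reg = 0x240
clock 4: out=0, reg = 0x120
clock 5: out=0, reg = 0x090

0x090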